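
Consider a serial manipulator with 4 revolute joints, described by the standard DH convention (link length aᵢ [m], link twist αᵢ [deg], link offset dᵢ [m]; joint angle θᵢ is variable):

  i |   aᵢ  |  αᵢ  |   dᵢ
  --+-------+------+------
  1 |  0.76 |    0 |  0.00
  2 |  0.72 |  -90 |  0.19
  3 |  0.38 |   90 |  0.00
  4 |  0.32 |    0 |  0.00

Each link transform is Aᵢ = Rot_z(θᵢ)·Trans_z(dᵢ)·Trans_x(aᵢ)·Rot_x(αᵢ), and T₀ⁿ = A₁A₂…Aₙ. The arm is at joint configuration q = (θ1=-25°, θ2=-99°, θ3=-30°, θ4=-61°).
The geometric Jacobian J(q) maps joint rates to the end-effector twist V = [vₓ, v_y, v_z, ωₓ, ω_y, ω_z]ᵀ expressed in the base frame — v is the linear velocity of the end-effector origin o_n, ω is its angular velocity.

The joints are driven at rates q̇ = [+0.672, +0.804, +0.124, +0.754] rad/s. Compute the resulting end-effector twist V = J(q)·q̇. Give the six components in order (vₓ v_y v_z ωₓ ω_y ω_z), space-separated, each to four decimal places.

1.4092 -1.1008 0.0480 0.3136 0.2432 2.1290

o_n = [-0.2050, -1.1458, 0.4576]
J₁: ẑ×o_n = [1.1458, -0.2050, 0.0000], ω = ẑ
J2: z=[0.0000, 0.0000, 1.0000] o=[0.6888, -0.3212, 0.0000] → [0.8246, -0.8938, 0.0000, 0.0000, 0.0000, 1.0000]
J3: z=[0.8290, -0.5592, 0.0000] o=[0.2862, -0.9181, 0.1900] → [-0.1496, -0.2218, -0.4634, 0.8290, -0.5592, 0.0000]
J4: z=[0.2796, 0.4145, 0.8660] o=[0.1022, -1.1909, 0.3800] → [-0.0069, -0.2877, 0.1399, 0.2796, 0.4145, 0.8660]
V = J·q̇ = [1.4092, -1.1008, 0.0480, 0.3136, 0.2432, 2.1290]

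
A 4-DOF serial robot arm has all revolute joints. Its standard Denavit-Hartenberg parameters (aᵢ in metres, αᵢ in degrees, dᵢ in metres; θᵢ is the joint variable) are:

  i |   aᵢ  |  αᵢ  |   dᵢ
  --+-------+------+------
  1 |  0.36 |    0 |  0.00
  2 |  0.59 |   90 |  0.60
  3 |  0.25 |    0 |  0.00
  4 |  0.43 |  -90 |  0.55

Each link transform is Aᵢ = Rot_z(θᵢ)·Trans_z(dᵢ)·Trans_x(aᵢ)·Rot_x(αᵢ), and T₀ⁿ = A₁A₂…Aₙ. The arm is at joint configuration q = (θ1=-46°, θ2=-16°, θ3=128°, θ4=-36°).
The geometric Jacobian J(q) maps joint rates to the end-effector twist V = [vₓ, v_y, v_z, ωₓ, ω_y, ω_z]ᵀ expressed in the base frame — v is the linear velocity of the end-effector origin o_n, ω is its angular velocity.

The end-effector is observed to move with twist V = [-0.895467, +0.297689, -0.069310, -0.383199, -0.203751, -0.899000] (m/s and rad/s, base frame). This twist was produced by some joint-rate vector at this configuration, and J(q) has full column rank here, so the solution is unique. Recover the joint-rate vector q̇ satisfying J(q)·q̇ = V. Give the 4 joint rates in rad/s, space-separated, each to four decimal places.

o_n = [-0.0379, -0.8890, 1.2267]
J₁: ẑ×o_n = [0.8890, -0.0379, 0.0000], ω = ẑ
J2: z=[0.0000, 0.0000, 1.0000] o=[0.2501, -0.2590, 0.0000] → [0.6300, -0.2879, 0.0000, 0.0000, 0.0000, 1.0000]
J3: z=[-0.8829, -0.4695, 0.0000] o=[0.5271, -0.7799, 0.6000] → [-0.2942, 0.5534, -0.1689, -0.8829, -0.4695, 0.0000]
J4: z=[-0.8829, -0.4695, 0.0000] o=[0.4548, -0.6440, 0.7970] → [-0.2017, 0.3794, -0.0150, -0.8829, -0.4695, 0.0000]
q̇ = J⁺·V = [-0.7870, -0.1120, 0.4080, 0.0260]

-0.7870 -0.1120 0.4080 0.0260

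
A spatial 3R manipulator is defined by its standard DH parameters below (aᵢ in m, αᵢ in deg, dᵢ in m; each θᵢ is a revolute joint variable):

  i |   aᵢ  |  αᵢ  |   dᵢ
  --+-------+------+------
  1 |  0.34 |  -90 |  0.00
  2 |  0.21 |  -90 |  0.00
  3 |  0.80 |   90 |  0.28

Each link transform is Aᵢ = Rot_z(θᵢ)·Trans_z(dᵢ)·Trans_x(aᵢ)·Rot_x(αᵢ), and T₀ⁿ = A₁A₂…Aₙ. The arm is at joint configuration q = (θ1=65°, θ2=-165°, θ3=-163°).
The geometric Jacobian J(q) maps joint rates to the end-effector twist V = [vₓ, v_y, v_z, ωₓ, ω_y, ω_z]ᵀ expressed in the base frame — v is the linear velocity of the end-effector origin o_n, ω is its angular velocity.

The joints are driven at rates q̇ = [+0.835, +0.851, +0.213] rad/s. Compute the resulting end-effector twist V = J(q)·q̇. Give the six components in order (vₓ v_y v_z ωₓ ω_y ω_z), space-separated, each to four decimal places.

-0.9228 0.2808 -0.5050 -0.7480 0.4096 1.0407

o_n = [0.1889, 0.9586, 0.1268]
J₁: ẑ×o_n = [-0.9586, 0.1889, 0.0000], ω = ẑ
J2: z=[-0.9063, 0.4226, 0.0000] o=[0.1437, 0.3081, 0.0000] → [0.0536, 0.1149, -0.6086, -0.9063, 0.4226, 0.0000]
J3: z=[0.1094, 0.2346, 0.9659] o=[0.0580, 0.1243, 0.0544] → [-0.7888, 0.1186, 0.0605, 0.1094, 0.2346, 0.9659]
V = J·q̇ = [-0.9228, 0.2808, -0.5050, -0.7480, 0.4096, 1.0407]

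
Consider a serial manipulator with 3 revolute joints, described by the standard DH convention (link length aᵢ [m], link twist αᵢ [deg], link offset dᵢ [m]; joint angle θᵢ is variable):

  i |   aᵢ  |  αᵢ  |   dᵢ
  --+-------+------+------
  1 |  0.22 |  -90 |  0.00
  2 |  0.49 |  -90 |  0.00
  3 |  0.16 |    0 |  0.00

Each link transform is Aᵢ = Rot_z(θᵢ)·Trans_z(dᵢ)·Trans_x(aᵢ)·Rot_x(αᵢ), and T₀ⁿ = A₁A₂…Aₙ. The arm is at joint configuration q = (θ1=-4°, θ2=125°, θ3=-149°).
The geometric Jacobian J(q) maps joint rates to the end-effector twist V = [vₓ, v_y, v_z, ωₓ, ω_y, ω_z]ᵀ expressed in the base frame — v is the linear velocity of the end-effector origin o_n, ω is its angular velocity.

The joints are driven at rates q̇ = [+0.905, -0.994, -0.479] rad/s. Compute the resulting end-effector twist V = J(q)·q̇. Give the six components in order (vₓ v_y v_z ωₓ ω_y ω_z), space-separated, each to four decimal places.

o_n = [0.0233, 0.0810, -0.2890]
J₁: ẑ×o_n = [-0.0810, 0.0233, 0.0000], ω = ẑ
J2: z=[0.0698, 0.9976, 0.0000] o=[0.2195, -0.0153, 0.0000] → [-0.2883, 0.0202, 0.2024, 0.0698, 0.9976, 0.0000]
J3: z=[-0.8172, 0.0571, 0.5736] o=[-0.0609, 0.0043, -0.4014] → [-0.0376, 0.1401, -0.0675, -0.8172, 0.0571, 0.5736]
V = J·q̇ = [0.2313, -0.0661, -0.1688, 0.3221, -1.0189, 0.6303]

0.2313 -0.0661 -0.1688 0.3221 -1.0189 0.6303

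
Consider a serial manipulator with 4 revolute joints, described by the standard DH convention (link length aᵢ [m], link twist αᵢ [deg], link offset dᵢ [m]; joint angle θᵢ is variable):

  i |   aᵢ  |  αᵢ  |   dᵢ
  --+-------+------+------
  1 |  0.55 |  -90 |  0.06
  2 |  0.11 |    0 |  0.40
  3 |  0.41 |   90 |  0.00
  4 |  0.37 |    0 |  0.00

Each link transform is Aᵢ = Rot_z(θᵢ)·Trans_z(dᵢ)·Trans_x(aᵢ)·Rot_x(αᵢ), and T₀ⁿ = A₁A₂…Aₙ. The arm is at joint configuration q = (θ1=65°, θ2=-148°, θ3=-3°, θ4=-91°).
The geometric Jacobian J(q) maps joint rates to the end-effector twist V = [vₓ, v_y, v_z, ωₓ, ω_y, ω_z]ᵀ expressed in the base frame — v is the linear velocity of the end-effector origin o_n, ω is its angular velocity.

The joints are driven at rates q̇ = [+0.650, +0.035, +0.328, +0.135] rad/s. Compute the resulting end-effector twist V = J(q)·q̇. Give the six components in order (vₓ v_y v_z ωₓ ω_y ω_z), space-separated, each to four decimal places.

o_n = [0.0166, 0.1067, 0.3139]
J₁: ẑ×o_n = [-0.1067, 0.0166, 0.0000], ω = ẑ
J2: z=[-0.9063, 0.4226, 0.0000] o=[0.2324, 0.4985, 0.0600] → [0.1073, 0.2301, 0.4462, -0.9063, 0.4226, 0.0000]
J3: z=[-0.9063, 0.4226, 0.0000] o=[-0.1695, 0.5830, 0.1183] → [0.0827, 0.1773, 0.3529, -0.9063, 0.4226, 0.0000]
J4: z=[-0.2049, -0.4394, -0.8746] o=[-0.3211, 0.2580, 0.3171] → [-0.1309, -0.2960, 0.1794, -0.2049, -0.4394, -0.8746]
V = J·q̇ = [-0.0562, 0.0371, 0.1556, -0.3566, 0.0941, 0.5319]

-0.0562 0.0371 0.1556 -0.3566 0.0941 0.5319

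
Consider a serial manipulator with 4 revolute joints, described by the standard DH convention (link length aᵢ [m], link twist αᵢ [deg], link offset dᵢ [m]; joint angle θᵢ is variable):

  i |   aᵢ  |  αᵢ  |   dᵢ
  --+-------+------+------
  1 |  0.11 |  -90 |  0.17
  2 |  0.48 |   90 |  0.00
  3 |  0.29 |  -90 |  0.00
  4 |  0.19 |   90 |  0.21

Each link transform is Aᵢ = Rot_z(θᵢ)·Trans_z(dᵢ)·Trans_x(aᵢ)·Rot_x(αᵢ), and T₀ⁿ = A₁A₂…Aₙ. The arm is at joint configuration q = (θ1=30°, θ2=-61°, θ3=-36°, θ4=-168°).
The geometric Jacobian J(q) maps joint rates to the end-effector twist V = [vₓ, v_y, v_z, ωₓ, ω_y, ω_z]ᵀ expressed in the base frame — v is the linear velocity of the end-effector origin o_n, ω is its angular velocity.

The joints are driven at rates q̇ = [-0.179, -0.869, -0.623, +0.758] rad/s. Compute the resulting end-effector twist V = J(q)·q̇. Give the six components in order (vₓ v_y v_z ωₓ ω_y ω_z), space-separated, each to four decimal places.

-0.4082 -0.4899 0.4084 0.7868 0.1589 -0.0914

o_n = [0.2997, 0.2985, 0.7906]
J₁: ẑ×o_n = [-0.2985, 0.2997, 0.0000], ω = ẑ
J2: z=[-0.5000, 0.8660, 0.0000] o=[0.0953, 0.0550, 0.1700] → [0.5375, 0.3103, -0.2989, -0.5000, 0.8660, 0.0000]
J3: z=[-0.7574, -0.4373, 0.4848] o=[0.2968, 0.1714, 0.5898] → [-0.1495, 0.1535, -0.0950, -0.7574, -0.4373, 0.4848]
J4: z=[-0.1577, 0.8431, 0.5141] o=[0.4805, 0.0806, 0.7950] → [-0.1157, -0.0936, 0.1181, -0.1577, 0.8431, 0.5141]
V = J·q̇ = [-0.4082, -0.4899, 0.4084, 0.7868, 0.1589, -0.0914]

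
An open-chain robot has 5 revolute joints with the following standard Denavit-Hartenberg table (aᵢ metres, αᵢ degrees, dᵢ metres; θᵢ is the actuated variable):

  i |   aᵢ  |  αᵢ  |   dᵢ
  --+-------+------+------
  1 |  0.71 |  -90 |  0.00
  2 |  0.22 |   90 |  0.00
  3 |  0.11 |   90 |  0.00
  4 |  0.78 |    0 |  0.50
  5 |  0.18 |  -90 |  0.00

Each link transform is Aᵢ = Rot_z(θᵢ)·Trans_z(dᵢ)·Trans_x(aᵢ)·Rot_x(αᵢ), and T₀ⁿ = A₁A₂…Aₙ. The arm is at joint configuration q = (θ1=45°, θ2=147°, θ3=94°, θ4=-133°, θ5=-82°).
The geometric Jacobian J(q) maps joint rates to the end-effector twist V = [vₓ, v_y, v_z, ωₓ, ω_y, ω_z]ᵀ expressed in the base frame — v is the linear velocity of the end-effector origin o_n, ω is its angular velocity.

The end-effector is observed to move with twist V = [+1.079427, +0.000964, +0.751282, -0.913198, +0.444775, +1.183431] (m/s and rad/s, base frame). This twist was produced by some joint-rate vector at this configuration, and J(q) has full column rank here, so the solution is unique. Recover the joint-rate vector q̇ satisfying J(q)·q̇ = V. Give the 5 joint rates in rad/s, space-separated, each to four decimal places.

0.7320 0.9580 -0.5590 -0.5730 0.6050

o_n = [0.2493, -0.5047, -0.0213]
J₁: ẑ×o_n = [0.5047, 0.2493, -0.0000], ω = ẑ
J2: z=[-0.7071, 0.7071, 0.0000] o=[0.5020, 0.5020, 0.0000] → [-0.0150, -0.0150, 0.8906, -0.7071, 0.7071, 0.0000]
J3: z=[0.3851, 0.3851, -0.8387] o=[0.3716, 0.3716, -0.1198] → [-0.6969, 0.0646, -0.2904, 0.3851, 0.3851, -0.8387]
J4: z=[-0.6409, -0.5423, -0.5433] o=[0.2985, 0.4537, -0.1156] → [-0.5719, 0.0872, 0.5875, -0.6409, -0.5423, -0.5433]
J5: z=[-0.6409, -0.5423, -0.5433] o=[0.1116, -0.4343, 0.0709] → [0.0118, -0.1339, 0.1197, -0.6409, -0.5423, -0.5433]
q̇ = J⁺·V = [0.7320, 0.9580, -0.5590, -0.5730, 0.6050]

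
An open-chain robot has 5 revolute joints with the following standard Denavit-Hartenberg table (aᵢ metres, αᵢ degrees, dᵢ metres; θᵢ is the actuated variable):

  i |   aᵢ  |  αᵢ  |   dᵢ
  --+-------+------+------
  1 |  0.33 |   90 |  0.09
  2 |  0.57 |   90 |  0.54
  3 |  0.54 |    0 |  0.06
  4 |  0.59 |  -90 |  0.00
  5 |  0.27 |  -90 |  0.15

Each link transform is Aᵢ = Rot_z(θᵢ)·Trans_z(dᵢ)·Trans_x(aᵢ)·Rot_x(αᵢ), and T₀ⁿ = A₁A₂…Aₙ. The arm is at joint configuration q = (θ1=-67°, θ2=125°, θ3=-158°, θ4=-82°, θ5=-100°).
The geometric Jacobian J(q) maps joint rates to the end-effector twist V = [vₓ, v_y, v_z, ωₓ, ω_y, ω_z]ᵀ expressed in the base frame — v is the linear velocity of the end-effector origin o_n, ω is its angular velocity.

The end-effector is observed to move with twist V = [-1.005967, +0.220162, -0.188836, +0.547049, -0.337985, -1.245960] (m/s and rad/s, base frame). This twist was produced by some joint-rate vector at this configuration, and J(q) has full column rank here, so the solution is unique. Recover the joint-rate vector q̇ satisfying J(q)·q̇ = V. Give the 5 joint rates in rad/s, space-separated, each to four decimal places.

-0.9950 -0.0790 -0.0730 0.3590 0.5850

o_n = [-0.3671, -1.0113, 0.0049]
J₁: ẑ×o_n = [1.0113, -0.3671, 0.0000], ω = ẑ
J2: z=[-0.9205, -0.3907, 0.0000] o=[0.1289, -0.3038, 0.0900] → [0.0333, -0.0784, 0.4575, -0.9205, -0.3907, 0.0000]
J3: z=[0.3201, -0.7540, 0.5736] o=[-0.4959, -0.2138, 0.5569] → [0.8737, 0.2506, -0.1581, 0.3201, -0.7540, 0.5736]
J4: z=[0.3201, -0.7540, 0.5736] o=[-0.1783, -0.4444, 0.1812] → [0.4582, -0.0519, -0.3239, 0.3201, -0.7540, 0.5736]
J5: z=[0.6543, -0.2619, -0.7094] o=[-0.5825, -0.7998, -0.0605] → [-0.1672, -0.1955, -0.0820, 0.6543, -0.2619, -0.7094]
q̇ = J⁺·V = [-0.9950, -0.0790, -0.0730, 0.3590, 0.5850]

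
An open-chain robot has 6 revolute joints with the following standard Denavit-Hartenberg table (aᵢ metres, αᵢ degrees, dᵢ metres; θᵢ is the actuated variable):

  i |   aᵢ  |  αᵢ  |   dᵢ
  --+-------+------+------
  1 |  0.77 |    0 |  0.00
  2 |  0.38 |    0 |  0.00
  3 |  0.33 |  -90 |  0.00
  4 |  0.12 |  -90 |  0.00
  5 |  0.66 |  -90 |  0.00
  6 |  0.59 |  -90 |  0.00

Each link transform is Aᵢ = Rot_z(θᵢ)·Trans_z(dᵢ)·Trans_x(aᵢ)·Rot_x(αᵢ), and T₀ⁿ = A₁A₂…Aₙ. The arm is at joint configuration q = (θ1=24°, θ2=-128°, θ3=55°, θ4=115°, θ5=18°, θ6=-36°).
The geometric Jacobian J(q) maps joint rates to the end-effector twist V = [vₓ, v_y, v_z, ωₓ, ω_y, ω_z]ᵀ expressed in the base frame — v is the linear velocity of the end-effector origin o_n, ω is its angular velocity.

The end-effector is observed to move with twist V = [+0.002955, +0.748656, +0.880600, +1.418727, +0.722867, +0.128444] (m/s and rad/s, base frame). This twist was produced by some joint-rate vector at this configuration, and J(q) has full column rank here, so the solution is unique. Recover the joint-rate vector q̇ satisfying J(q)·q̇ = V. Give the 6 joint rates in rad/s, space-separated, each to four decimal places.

-0.1360 0.7870 -0.0780 0.8060 -0.5370 -0.7770

o_n = [0.0234, 0.0853, -0.9425]
J₁: ẑ×o_n = [-0.0853, 0.0234, 0.0000], ω = ẑ
J2: z=[0.0000, 0.0000, 1.0000] o=[0.7034, 0.3132, 0.0000] → [0.2279, -0.6800, 0.0000, 0.0000, 0.0000, 1.0000]
J3: z=[0.0000, 0.0000, 1.0000] o=[0.6115, -0.0555, 0.0000] → [-0.1409, -0.5881, 0.0000, 0.0000, 0.0000, 1.0000]
J4: z=[0.7547, 0.6561, 0.0000] o=[0.8280, -0.3046, 0.0000] → [-0.6183, 0.7113, 0.8221, 0.7547, 0.6561, 0.0000]
J5: z=[-0.5946, 0.6840, 0.4226] o=[0.7947, -0.2663, -0.1088] → [-0.7189, -0.8217, 0.3185, -0.5946, 0.6840, 0.4226]
J6: z=[-0.6321, -0.7225, 0.2801] o=[0.4668, -0.1999, -0.6776] → [0.1115, -0.2916, -0.5006, -0.6321, -0.7225, 0.2801]
q̇ = J⁺·V = [-0.1360, 0.7870, -0.0780, 0.8060, -0.5370, -0.7770]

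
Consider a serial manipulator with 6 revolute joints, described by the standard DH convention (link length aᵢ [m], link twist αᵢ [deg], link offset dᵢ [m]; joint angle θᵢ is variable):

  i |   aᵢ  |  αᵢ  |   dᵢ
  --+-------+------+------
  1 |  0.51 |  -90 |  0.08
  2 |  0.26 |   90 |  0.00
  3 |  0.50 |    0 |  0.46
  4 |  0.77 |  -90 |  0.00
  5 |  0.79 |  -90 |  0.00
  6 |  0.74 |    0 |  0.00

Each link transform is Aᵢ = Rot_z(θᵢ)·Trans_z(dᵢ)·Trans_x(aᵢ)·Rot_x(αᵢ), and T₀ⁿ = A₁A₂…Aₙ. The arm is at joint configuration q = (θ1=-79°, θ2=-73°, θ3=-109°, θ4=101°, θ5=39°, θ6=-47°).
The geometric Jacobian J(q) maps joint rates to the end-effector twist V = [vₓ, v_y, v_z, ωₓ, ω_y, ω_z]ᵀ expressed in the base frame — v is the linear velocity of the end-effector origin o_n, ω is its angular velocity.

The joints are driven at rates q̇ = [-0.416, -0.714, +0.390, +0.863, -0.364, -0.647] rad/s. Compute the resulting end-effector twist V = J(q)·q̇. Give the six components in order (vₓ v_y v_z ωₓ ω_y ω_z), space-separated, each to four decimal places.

o_n = [0.0892, -1.4231, 1.8233]
J₁: ẑ×o_n = [1.4231, 0.0892, -0.0000], ω = ẑ
J2: z=[0.9816, 0.1908, 0.0000] o=[0.0973, -0.5006, 0.0800] → [0.3326, -1.7113, -0.9040, 0.9816, 0.1908, 0.0000]
J3: z=[-0.1825, 0.9387, 0.2924] o=[0.1118, -0.5752, 0.3286] → [1.6510, 0.2661, 0.1760, -0.1825, 0.9387, 0.2924]
J4: z=[-0.1825, 0.9387, 0.2924] o=[-0.4453, -0.1869, 0.3075] → [1.7844, 0.4328, -0.2761, -0.1825, 0.9387, 0.2924]
J5: z=[0.9798, 0.1490, 0.1331] o=[-0.5079, -0.4262, 1.0366] → [0.2499, -0.6913, -1.0658, 0.9798, 0.1490, 0.1331]
J6: z=[0.1930, -0.5340, -0.8232] o=[-0.4672, -1.0837, 1.4727] → [-0.4666, -0.5256, 0.2316, 0.1930, -0.5340, -0.8232]
V = J·q̇ = [1.5652, 2.2538, 0.7139, -1.4111, 1.3312, 0.4345]

1.5652 2.2538 0.7139 -1.4111 1.3312 0.4345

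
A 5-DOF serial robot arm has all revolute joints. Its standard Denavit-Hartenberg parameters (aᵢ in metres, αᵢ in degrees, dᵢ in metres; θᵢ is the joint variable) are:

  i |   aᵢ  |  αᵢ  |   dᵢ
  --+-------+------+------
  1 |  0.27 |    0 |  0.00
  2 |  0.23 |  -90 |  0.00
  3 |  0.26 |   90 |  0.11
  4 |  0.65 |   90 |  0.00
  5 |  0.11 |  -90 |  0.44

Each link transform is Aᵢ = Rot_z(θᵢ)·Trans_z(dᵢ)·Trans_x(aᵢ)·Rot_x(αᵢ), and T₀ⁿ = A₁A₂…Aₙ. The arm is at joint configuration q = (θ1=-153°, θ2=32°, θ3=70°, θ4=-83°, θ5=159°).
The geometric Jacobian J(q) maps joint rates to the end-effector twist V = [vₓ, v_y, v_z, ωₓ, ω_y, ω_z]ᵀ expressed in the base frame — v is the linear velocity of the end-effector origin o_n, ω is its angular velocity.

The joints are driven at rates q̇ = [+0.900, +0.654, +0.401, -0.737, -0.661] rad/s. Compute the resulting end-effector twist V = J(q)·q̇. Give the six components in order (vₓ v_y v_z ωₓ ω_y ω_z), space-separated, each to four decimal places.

o_n = [-0.7760, -0.0685, 0.1169]
J₁: ẑ×o_n = [0.0685, -0.7760, 0.0000], ω = ẑ
J2: z=[0.0000, 0.0000, 1.0000] o=[-0.2406, -0.1226, 0.0000] → [-0.0541, -0.5355, 0.0000, 0.0000, 0.0000, 1.0000]
J3: z=[0.8572, -0.5150, 0.0000] o=[-0.3590, -0.3197, 0.0000] → [-0.0602, -0.1002, 0.0006, 0.8572, -0.5150, 0.0000]
J4: z=[-0.4840, -0.8055, 0.3420] o=[-0.3105, -0.4526, -0.2443] → [-0.4223, 0.0156, -0.5609, -0.4840, -0.8055, 0.3420]
J5: z=[0.0704, 0.3538, 0.9327] o=[-0.8775, -0.1435, -0.3188] → [0.0841, 0.0640, -0.0306, 0.0704, 0.3538, 0.9327]
V = J·q̇ = [0.2578, -1.1426, 0.4338, 0.6539, 0.1533, 0.6854]

0.2578 -1.1426 0.4338 0.6539 0.1533 0.6854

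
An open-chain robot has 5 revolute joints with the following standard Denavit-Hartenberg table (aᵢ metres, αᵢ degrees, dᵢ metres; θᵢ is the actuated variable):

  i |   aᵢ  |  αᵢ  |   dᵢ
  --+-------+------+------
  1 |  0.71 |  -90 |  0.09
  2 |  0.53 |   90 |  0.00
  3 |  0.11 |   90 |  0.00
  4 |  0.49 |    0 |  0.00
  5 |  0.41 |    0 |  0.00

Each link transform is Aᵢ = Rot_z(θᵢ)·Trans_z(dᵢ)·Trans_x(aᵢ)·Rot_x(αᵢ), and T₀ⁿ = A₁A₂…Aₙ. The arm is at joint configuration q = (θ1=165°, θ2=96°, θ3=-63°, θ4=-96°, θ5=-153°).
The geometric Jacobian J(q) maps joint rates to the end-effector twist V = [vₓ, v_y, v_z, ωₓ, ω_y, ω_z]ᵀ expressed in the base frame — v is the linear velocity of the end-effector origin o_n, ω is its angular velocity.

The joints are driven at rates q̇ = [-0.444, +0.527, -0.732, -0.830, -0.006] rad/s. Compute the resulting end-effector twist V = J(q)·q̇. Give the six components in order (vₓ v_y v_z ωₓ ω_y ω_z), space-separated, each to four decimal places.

o_n = [-0.5562, 0.0677, -0.3864]
J₁: ẑ×o_n = [-0.0677, -0.5562, 0.0000], ω = ẑ
J2: z=[-0.2588, -0.9659, 0.0000] o=[-0.6858, 0.1838, 0.0900] → [0.4601, -0.1233, 0.1552, -0.2588, -0.9659, 0.0000]
J3: z=[-0.9606, 0.2574, -0.1045] o=[-0.6323, 0.1694, -0.4371] → [0.0024, 0.0408, 0.0781, -0.9606, 0.2574, -0.1045]
J4: z=[0.0275, 0.4626, 0.8861] o=[-0.6019, 0.2627, -0.4868] → [0.2193, 0.0377, -0.0265, 0.0275, 0.4626, 0.8861]
J5: z=[0.0275, 0.4626, 0.8861] o=[-0.1479, 0.0939, -0.4127] → [0.0353, -0.3625, 0.1882, 0.0275, 0.4626, 0.8861]
V = J·q̇ = [0.0886, 0.1230, 0.0455, 0.5438, -1.0842, -1.1083]

0.0886 0.1230 0.0455 0.5438 -1.0842 -1.1083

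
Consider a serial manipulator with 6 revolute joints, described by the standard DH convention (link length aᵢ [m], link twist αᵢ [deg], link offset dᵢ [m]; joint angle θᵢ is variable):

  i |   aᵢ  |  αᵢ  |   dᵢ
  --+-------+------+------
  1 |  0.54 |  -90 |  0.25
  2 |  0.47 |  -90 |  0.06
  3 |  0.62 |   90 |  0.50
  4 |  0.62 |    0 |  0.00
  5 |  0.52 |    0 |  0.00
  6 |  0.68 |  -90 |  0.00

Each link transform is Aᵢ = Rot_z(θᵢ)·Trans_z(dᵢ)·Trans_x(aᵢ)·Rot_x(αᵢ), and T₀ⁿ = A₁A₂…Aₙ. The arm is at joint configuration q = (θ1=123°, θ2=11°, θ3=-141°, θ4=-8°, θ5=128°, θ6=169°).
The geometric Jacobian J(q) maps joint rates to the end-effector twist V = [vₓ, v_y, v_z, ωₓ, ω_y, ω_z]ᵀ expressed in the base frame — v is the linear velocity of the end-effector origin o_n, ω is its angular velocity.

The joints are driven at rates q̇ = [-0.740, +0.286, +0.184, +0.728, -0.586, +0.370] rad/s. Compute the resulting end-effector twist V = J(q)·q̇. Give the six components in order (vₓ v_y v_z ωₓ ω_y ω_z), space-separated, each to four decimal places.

o_n = [-0.7070, -0.4027, 0.1205]
J₁: ẑ×o_n = [0.4027, -0.7070, 0.0000], ω = ẑ
J2: z=[-0.8387, -0.5446, 0.0000] o=[-0.2941, 0.4529, 0.2500] → [0.0705, -0.1086, 0.4927, -0.8387, -0.5446, 0.0000]
J3: z=[0.1039, -0.1600, -0.9816] o=[-0.5957, 0.8071, 0.1603] → [-1.1813, 0.1134, -0.1435, 0.1039, -0.1600, -0.9816]
J4: z=[0.9882, -0.0948, 0.1201] o=[-0.6134, 0.1179, -0.2386] → [0.0285, -0.3661, -0.5234, 0.9882, -0.0948, 0.1201]
J5: z=[0.9882, -0.0948, 0.1201] o=[-0.6913, -0.4715, -0.0628] → [-0.0256, -0.1831, 0.0665, 0.9882, -0.0948, 0.1201]
J6: z=[0.9882, -0.0948, 0.1201] o=[-0.6153, -0.2881, -0.5434] → [-0.0492, -0.6672, -0.1220, 0.9882, -0.0948, 0.1201]
V = J·q̇ = [-0.4777, 0.1069, -0.3506, 0.2852, -0.2338, -0.8591]

-0.4777 0.1069 -0.3506 0.2852 -0.2338 -0.8591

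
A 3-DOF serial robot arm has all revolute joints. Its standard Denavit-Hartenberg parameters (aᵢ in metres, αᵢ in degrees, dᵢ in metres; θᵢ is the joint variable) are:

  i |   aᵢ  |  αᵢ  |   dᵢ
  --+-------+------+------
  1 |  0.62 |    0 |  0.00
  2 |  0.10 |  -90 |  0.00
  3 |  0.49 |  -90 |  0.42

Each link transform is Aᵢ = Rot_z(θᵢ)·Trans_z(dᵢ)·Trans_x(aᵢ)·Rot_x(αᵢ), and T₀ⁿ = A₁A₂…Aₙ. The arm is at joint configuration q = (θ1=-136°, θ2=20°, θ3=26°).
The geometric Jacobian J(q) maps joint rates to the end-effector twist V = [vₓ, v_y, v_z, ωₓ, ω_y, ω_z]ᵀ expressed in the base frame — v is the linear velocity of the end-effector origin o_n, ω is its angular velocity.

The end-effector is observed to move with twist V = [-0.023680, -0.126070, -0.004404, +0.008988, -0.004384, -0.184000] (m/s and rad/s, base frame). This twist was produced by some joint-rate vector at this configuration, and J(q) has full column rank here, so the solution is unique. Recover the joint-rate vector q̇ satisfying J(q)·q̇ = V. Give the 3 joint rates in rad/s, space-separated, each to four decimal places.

o_n = [-0.3054, -1.1005, -0.2148]
J₁: ẑ×o_n = [1.1005, -0.3054, 0.0000], ω = ẑ
J2: z=[0.0000, 0.0000, 1.0000] o=[-0.4460, -0.4307, 0.0000] → [0.6698, 0.1406, -0.0000, 0.0000, 0.0000, 1.0000]
J3: z=[0.8988, -0.4384, 0.0000] o=[-0.4898, -0.5206, 0.0000] → [0.0942, 0.1931, -0.4404, 0.8988, -0.4384, 0.0000]
q̇ = J⁺·V = [0.2290, -0.4130, 0.0100]

0.2290 -0.4130 0.0100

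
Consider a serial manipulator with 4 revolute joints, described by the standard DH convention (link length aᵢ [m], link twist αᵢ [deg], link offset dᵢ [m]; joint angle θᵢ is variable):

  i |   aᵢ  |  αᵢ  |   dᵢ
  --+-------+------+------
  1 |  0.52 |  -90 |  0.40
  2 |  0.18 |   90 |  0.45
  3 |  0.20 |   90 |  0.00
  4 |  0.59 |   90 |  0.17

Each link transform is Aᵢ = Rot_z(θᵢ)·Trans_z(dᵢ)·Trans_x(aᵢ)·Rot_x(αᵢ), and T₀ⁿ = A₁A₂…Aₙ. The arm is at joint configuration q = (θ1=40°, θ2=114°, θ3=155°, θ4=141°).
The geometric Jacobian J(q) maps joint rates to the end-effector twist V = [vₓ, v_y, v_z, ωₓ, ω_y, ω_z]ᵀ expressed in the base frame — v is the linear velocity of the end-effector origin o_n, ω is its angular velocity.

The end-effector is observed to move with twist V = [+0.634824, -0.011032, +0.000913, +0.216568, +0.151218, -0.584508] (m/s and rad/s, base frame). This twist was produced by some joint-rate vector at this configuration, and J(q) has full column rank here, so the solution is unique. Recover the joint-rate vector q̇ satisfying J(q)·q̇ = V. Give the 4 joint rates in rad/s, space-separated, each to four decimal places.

o_n = [0.1887, 0.8042, -0.1951]
J₁: ẑ×o_n = [-0.8042, 0.1887, 0.0000], ω = ẑ
J2: z=[-0.6428, 0.7660, 0.0000] o=[0.3983, 0.3342, 0.4000] → [-0.4559, -0.3825, -0.1415, -0.6428, 0.7660, 0.0000]
J3: z=[0.6998, 0.5872, -0.4067] o=[0.0530, 0.6319, 0.2356] → [-0.1828, 0.2462, 0.0409, 0.6998, 0.5872, -0.4067]
J4: z=[-0.7142, 0.5838, -0.3861] o=[0.0552, 0.7440, 0.4012] → [-0.3249, -0.4774, -0.1209, -0.7142, 0.5838, -0.3861]
q̇ = J⁺·V = [-0.9050, 0.8340, 0.1100, -0.9460]

-0.9050 0.8340 0.1100 -0.9460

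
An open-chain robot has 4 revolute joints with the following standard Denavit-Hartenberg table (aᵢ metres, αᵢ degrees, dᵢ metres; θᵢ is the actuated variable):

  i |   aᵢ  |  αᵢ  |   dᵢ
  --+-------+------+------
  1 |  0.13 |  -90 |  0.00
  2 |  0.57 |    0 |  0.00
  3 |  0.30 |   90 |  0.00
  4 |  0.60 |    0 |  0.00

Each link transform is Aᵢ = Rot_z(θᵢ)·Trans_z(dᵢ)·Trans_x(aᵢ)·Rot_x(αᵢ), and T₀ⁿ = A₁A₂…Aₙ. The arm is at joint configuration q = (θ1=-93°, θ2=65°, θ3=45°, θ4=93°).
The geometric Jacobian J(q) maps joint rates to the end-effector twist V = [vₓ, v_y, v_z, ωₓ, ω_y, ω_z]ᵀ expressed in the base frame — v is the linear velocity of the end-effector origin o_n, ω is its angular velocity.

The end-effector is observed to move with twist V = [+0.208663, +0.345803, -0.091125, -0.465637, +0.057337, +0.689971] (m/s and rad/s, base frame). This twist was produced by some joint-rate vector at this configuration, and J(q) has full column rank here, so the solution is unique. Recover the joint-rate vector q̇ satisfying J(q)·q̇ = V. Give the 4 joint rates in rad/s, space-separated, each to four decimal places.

0.6780 0.1180 -0.5860 -0.0350

o_n = [0.5838, -0.3100, -0.7690]
J₁: ẑ×o_n = [0.3100, 0.5838, -0.0000], ω = ẑ
J2: z=[0.9986, -0.0523, 0.0000] o=[-0.0068, -0.1298, 0.0000] → [0.0402, 0.7679, -0.1490, 0.9986, -0.0523, 0.0000]
J3: z=[0.9986, -0.0523, 0.0000] o=[-0.0194, -0.3704, -0.5166] → [0.0132, 0.2521, 0.0919, 0.9986, -0.0523, 0.0000]
J4: z=[-0.0492, -0.9384, -0.3420] o=[-0.0140, -0.2679, -0.7985] → [-0.0421, -0.2030, 0.5630, -0.0492, -0.9384, -0.3420]
q̇ = J⁺·V = [0.6780, 0.1180, -0.5860, -0.0350]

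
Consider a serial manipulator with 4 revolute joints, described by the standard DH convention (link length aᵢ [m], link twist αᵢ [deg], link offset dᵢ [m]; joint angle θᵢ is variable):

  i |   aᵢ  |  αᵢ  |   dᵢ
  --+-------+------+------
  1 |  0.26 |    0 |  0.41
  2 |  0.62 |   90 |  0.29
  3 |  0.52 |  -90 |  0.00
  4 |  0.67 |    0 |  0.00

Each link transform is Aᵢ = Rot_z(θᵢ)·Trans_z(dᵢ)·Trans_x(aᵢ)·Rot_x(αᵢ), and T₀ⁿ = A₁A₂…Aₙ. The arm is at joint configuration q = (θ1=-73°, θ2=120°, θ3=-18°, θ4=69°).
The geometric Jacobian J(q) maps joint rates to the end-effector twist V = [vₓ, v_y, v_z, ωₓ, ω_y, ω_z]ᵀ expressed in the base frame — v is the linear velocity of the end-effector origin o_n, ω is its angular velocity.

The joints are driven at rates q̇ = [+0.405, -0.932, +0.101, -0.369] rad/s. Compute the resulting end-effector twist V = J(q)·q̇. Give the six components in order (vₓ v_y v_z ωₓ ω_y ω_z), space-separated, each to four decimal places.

1.0738 -0.0933 0.0017 -0.0039 -0.1523 -0.8779

o_n = [0.5344, 1.1601, 0.4651]
J₁: ẑ×o_n = [-1.1601, 0.5344, 0.0000], ω = ẑ
J2: z=[0.0000, 0.0000, 1.0000] o=[0.0760, -0.2486, 0.4100] → [-1.4087, 0.4584, 0.0000, 0.0000, 0.0000, 1.0000]
J3: z=[0.7314, -0.6820, 0.0000] o=[0.4989, 0.2048, 0.7000] → [0.1602, 0.1718, 0.7229, 0.7314, -0.6820, 0.0000]
J4: z=[0.2107, 0.2260, 0.9511] o=[0.8361, 0.5665, 0.5393] → [-0.5813, -0.2713, 0.1933, 0.2107, 0.2260, 0.9511]
V = J·q̇ = [1.0738, -0.0933, 0.0017, -0.0039, -0.1523, -0.8779]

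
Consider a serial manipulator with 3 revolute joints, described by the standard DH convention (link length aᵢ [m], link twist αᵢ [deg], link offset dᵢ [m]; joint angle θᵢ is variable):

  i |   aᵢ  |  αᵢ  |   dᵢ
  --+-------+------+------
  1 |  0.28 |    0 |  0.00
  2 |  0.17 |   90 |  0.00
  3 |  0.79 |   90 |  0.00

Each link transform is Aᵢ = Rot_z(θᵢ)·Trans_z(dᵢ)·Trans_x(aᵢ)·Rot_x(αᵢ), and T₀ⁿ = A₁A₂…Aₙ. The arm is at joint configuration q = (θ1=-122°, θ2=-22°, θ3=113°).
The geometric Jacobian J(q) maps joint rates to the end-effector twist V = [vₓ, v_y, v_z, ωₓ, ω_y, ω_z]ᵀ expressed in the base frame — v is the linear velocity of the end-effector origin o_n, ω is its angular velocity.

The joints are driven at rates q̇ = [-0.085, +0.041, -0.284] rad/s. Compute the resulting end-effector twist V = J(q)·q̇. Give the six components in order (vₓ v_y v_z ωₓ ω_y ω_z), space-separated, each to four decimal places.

o_n = [-0.0362, -0.1559, 0.7272]
J₁: ẑ×o_n = [0.1559, -0.0362, 0.0000], ω = ẑ
J2: z=[0.0000, 0.0000, 1.0000] o=[-0.1484, -0.2375, 0.0000] → [-0.0815, 0.1122, 0.0000, 0.0000, 0.0000, 1.0000]
J3: z=[-0.5878, 0.8090, 0.0000] o=[-0.2859, -0.3374, 0.0000] → [0.5883, 0.4274, -0.3087, -0.5878, 0.8090, 0.0000]
V = J·q̇ = [-0.1837, -0.1137, 0.0877, 0.1669, -0.2298, -0.0440]

-0.1837 -0.1137 0.0877 0.1669 -0.2298 -0.0440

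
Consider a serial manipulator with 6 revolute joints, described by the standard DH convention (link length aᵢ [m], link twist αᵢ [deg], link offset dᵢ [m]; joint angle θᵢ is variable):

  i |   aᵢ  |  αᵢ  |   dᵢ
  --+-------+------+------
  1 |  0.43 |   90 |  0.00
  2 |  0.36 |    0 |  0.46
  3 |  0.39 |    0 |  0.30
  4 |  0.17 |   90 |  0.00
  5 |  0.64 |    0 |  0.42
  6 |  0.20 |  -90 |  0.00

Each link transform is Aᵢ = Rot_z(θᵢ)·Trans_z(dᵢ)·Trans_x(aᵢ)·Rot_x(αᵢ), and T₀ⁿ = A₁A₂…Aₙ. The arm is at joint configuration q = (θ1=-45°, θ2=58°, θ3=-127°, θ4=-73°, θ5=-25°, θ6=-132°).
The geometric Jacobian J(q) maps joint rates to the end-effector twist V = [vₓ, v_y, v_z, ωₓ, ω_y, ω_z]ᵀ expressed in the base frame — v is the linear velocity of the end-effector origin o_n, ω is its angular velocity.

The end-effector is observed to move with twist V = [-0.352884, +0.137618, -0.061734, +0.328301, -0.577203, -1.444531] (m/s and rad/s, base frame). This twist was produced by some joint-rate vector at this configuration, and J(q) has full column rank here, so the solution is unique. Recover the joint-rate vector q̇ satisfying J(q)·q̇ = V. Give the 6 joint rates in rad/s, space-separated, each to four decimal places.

o_n = [-0.2513, -0.3305, -0.0763]
J₁: ẑ×o_n = [0.3305, -0.2513, 0.0000], ω = ẑ
J2: z=[-0.7071, -0.7071, 0.0000] o=[0.3041, -0.3041, 0.0000] → [0.0539, -0.0539, -0.3740, -0.7071, -0.7071, 0.0000]
J3: z=[-0.7071, -0.7071, 0.0000] o=[0.1137, -0.7642, 0.3053] → [0.2698, -0.2698, -0.5648, -0.7071, -0.7071, 0.0000]
J4: z=[-0.7071, -0.7071, 0.0000] o=[0.0004, -1.0752, -0.0588] → [0.0123, -0.0123, -0.7045, -0.7071, -0.7071, 0.0000]
J5: z=[-0.4353, 0.4353, 0.7880] o=[-0.0943, -0.9805, -0.1635] → [-0.4742, -0.0857, -0.2146, -0.4353, 0.4353, 0.7880]
J6: z=[-0.4353, 0.4353, 0.7880] o=[-0.4091, -0.2832, -0.1896] → [0.0866, 0.1737, -0.0481, -0.4353, 0.4353, 0.7880]
q̇ = J⁺·V = [-0.6250, 0.2000, -0.5380, 0.5140, -0.1280, -0.9120]

-0.6250 0.2000 -0.5380 0.5140 -0.1280 -0.9120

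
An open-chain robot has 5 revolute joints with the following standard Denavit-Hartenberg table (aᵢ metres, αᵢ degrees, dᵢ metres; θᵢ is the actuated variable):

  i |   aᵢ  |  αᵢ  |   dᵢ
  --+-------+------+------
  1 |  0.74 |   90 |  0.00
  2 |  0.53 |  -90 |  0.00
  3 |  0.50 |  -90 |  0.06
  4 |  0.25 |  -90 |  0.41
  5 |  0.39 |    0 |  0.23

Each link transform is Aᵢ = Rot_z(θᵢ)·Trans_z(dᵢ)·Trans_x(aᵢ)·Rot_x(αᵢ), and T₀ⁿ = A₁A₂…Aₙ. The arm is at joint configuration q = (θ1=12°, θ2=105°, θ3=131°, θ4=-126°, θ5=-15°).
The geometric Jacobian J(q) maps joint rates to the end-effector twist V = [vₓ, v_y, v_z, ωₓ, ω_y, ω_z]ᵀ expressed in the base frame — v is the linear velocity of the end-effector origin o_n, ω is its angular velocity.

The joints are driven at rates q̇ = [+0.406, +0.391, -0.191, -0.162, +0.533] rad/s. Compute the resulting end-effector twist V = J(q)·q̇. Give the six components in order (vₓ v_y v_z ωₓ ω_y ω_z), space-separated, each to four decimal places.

o_n = [0.0964, -0.0771, -0.2436]
J₁: ẑ×o_n = [0.0771, 0.0964, -0.0000], ω = ẑ
J2: z=[0.2079, -0.9781, 0.0000] o=[0.7238, 0.1539, 0.0000] → [0.2383, 0.0506, -0.6617, 0.2079, -0.9781, 0.0000]
J3: z=[-0.9448, -0.2008, -0.2588] o=[0.5897, 0.1253, 0.5119] → [0.0993, -0.5862, 0.0922, -0.9448, -0.2008, -0.2588]
J4: z=[0.3275, -0.6011, -0.7290] o=[0.5376, 0.5000, 0.1796] → [-0.1663, 0.4602, -0.4542, 0.3275, -0.6011, -0.7290]
J5: z=[-0.5479, 0.5077, -0.6648] o=[0.4794, 0.0993, -0.0786] → [-0.2011, 0.1642, 0.2911, -0.5479, 0.5077, -0.6648]
V = J·q̇ = [0.0253, 0.1839, -0.0476, -0.0833, 0.0239, 0.2192]

0.0253 0.1839 -0.0476 -0.0833 0.0239 0.2192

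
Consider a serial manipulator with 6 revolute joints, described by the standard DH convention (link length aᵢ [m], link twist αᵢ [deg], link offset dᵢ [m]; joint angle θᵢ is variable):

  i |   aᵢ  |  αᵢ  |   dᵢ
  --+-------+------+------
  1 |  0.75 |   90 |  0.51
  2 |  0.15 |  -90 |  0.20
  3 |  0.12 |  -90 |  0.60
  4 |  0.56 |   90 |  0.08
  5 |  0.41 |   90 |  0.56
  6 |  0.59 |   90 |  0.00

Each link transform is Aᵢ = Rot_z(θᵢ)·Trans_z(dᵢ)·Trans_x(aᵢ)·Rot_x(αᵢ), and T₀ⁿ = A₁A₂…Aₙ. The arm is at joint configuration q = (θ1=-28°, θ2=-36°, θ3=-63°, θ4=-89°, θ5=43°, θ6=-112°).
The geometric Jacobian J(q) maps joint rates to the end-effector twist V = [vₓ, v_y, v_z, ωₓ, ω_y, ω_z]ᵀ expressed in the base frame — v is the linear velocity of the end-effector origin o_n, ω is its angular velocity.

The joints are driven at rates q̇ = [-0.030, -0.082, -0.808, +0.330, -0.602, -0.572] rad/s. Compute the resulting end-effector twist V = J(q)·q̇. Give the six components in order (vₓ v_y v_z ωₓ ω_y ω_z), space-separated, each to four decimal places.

o_n = [1.5155, -1.0453, 1.3310]
J₁: ẑ×o_n = [1.0453, 1.5155, -0.0000], ω = ẑ
J2: z=[-0.4695, -0.8829, 0.0000] o=[0.6622, -0.3521, 0.5100] → [-0.7249, 0.3854, 1.0789, -0.4695, -0.8829, 0.0000]
J3: z=[0.5190, -0.2759, 0.8090] o=[0.6755, -0.5857, 0.4218] → [0.1209, 0.2078, -0.0067, 0.5190, -0.2759, 0.8090]
J4: z=[0.8496, 0.0624, -0.5237] o=[0.9756, -0.8663, 0.8752] → [-0.0652, -0.6700, -0.1857, 0.8496, 0.0624, -0.5237]
J5: z=[0.1031, 0.9542, 0.2809] o=[1.3332, -1.0252, 1.2837] → [0.0508, 0.0463, -0.1760, 0.1031, 0.9542, 0.2809]
J6: z=[-0.2686, -0.2452, 0.9315] o=[1.7836, -0.5612, 1.5357] → [0.5011, -0.3047, 0.0643, -0.2686, -0.2452, 0.9315]
V = J·q̇ = [-0.4084, -0.3197, -0.0751, -0.0089, -0.1182, -1.5585]

-0.4084 -0.3197 -0.0751 -0.0089 -0.1182 -1.5585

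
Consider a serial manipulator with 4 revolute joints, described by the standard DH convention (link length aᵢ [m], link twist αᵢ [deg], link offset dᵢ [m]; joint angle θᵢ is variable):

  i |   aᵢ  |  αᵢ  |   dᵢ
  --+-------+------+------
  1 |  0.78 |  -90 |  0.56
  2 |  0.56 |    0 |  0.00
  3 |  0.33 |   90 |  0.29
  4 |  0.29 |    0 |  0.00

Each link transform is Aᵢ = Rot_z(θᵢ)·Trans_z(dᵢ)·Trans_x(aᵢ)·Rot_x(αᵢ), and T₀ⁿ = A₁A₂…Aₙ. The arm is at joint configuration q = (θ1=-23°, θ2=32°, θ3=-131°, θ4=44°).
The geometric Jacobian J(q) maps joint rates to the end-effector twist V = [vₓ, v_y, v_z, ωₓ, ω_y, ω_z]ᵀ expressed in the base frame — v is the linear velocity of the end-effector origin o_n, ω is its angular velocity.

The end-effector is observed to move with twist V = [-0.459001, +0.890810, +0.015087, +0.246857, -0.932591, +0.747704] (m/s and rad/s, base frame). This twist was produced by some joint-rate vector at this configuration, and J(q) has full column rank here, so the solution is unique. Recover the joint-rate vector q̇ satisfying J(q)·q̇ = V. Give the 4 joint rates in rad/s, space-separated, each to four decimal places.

o_n = [1.2696, -0.0050, 0.7952]
J₁: ẑ×o_n = [0.0050, 1.2696, -0.0000], ω = ẑ
J2: z=[0.3907, 0.9205, 0.0000] o=[0.7180, -0.3048, 0.5600] → [0.2165, -0.0919, -0.3906, 0.3907, 0.9205, 0.0000]
J3: z=[0.3907, 0.9205, 0.0000] o=[1.1551, -0.4903, 0.2632] → [0.4897, -0.2079, 0.0843, 0.3907, 0.9205, 0.0000]
J4: z=[-0.9092, 0.3859, -0.1564] o=[1.2209, -0.2032, 0.5892] → [0.1105, 0.1797, -0.1990, -0.9092, 0.3859, -0.1564]
q̇ = J⁺·V = [0.6540, 0.0840, -0.8460, -0.5990]

0.6540 0.0840 -0.8460 -0.5990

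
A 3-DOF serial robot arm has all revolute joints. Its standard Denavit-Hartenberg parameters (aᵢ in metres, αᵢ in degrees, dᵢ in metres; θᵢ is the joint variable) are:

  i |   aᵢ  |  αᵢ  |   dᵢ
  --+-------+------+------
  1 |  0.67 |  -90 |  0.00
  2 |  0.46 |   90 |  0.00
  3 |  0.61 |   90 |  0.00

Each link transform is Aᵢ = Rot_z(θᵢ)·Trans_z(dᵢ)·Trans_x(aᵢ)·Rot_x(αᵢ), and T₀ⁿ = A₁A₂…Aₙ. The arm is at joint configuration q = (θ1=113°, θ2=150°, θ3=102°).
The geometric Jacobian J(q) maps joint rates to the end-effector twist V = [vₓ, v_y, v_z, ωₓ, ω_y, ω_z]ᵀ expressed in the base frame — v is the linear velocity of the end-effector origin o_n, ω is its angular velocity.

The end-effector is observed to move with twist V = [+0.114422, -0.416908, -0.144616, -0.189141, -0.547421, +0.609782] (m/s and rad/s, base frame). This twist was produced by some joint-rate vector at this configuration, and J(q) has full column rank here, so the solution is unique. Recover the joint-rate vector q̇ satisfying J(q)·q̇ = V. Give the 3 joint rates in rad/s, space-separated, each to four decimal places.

o_n = [-0.6983, 0.1180, -0.1666]
J₁: ẑ×o_n = [-0.1180, -0.6983, 0.0000], ω = ẑ
J2: z=[-0.9205, -0.3907, 0.0000] o=[-0.2618, 0.6167, 0.0000] → [0.0651, -0.1533, 0.2885, -0.9205, -0.3907, 0.0000]
J3: z=[-0.1954, 0.4603, -0.8660] o=[-0.1061, 0.2500, -0.2300] → [-0.0852, 0.5252, 0.2983, -0.1954, 0.4603, -0.8660]
q̇ = J⁺·V = [-0.1350, 0.3880, -0.8600]

-0.1350 0.3880 -0.8600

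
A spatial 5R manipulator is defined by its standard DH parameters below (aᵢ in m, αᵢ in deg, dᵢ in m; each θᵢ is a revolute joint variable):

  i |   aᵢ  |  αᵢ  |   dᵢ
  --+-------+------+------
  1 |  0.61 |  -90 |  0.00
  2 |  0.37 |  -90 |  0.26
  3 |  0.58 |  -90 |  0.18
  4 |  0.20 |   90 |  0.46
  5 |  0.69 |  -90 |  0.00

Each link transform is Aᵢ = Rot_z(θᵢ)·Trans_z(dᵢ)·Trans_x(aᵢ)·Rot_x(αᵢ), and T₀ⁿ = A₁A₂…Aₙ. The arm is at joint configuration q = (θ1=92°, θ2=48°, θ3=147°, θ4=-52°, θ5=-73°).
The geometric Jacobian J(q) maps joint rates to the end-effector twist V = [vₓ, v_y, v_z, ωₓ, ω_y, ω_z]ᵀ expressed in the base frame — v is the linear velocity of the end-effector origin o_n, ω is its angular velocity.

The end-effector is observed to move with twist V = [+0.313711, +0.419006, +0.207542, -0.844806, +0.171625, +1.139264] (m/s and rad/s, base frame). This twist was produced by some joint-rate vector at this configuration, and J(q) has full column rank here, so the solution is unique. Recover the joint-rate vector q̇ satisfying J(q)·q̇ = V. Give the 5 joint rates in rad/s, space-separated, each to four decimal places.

o_n = [0.3546, 0.1095, -0.1725]
J₁: ẑ×o_n = [-0.1095, 0.3546, 0.0000], ω = ẑ
J2: z=[-0.9994, -0.0349, 0.0000] o=[-0.0213, 0.6096, 0.0000] → [0.0060, -0.1724, 0.5129, -0.9994, -0.0349, 0.0000]
J3: z=[0.0259, -0.7427, -0.6691] o=[-0.2898, 0.8480, -0.2750] → [-0.5702, -0.4338, 0.4594, 0.0259, -0.7427, -0.6691]
J4: z=[-0.8254, -0.3935, 0.4047] o=[0.0420, 0.4000, -0.0339] → [0.1721, 0.0122, 0.3628, -0.8254, -0.3935, 0.4047]
J5: z=[-0.4284, -0.0303, -0.9031] o=[-0.2642, 0.0353, 0.1235] → [0.0760, -0.6857, -0.0131, -0.4284, -0.0303, -0.9031]
q̇ = J⁺·V = [0.4370, 0.5080, -0.5060, 0.4880, -0.1840]

0.4370 0.5080 -0.5060 0.4880 -0.1840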